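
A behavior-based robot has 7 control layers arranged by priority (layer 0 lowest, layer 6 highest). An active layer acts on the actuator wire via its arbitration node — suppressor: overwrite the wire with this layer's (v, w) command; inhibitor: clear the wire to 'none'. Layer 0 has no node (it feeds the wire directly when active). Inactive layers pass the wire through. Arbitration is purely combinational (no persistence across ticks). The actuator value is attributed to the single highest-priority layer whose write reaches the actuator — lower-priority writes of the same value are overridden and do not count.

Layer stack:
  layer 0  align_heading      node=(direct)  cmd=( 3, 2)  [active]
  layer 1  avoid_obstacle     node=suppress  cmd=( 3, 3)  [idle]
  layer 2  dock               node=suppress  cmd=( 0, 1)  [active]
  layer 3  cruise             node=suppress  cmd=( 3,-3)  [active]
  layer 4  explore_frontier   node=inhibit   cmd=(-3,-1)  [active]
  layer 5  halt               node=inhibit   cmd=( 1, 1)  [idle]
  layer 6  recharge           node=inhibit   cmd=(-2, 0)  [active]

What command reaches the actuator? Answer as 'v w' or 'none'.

[0] align_heading on; wire := (3, 2)
[1] avoid_obstacle off; pass (3, 2)
[2] dock on (suppress); wire := (0, 1)
[3] cruise on (suppress); wire := (3, -3)
[4] explore_frontier on (inhibit); wire := none
[5] halt off; pass none
[6] recharge on (inhibit); wire := none
output none

none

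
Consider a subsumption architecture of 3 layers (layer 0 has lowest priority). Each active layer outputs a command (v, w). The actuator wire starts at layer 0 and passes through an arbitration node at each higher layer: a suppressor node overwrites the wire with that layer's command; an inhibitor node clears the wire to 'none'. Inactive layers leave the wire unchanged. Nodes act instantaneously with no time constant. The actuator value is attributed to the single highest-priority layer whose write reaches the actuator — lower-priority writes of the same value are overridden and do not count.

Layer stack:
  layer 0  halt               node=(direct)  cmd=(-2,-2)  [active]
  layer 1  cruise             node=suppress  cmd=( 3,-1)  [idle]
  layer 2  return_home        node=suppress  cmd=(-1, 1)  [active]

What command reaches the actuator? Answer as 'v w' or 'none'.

layer 0 (halt) active — direct: (-2, -2)
layer 1 (cruise) idle — unchanged: (-2, -2)
layer 2 (return_home) active — suppresses: (-1, 1)
→ actuator (-1, 1)

-1 1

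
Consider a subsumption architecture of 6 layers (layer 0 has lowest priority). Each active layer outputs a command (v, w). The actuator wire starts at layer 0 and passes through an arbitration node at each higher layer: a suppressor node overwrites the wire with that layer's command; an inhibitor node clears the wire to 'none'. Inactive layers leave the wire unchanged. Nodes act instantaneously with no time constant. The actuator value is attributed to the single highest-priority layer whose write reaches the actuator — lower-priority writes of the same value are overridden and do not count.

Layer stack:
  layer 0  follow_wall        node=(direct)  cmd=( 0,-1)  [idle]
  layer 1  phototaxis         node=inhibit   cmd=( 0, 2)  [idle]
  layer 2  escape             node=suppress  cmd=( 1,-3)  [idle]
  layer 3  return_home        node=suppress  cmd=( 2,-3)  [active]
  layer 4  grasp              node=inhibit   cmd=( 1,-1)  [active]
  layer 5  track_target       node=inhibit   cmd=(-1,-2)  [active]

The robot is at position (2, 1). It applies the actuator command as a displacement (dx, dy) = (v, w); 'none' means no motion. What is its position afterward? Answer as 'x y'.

2 1

layer 0 (follow_wall) idle — none
layer 1 (phototaxis) idle — unchanged: none
layer 2 (escape) idle — unchanged: none
layer 3 (return_home) active — suppresses: (2, -3)
layer 4 (grasp) active — inhibits: none
layer 5 (track_target) active — inhibits: none
→ actuator none
position: (2, 1) + none = (2, 1)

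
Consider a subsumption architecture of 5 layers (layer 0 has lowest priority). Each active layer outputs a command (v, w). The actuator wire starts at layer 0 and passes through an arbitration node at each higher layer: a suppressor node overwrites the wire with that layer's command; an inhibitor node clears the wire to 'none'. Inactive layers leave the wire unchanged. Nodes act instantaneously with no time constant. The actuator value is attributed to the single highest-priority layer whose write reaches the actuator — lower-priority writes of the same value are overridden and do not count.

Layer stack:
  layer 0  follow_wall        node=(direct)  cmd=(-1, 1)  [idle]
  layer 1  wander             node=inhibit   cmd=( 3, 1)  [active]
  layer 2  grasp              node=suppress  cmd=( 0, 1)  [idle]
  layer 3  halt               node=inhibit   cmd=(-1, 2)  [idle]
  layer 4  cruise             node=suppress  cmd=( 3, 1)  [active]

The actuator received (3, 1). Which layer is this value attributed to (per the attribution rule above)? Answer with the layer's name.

L0 follow_wall: idle → wire = none
L1 wander: active, inhibitor → wire = none
L2 grasp: idle → wire stays none
L3 halt: idle → wire stays none
L4 cruise: active, suppressor → wire = (3, 1)
actuator = (3, 1)
last writer: layer 4 = cruise

cruise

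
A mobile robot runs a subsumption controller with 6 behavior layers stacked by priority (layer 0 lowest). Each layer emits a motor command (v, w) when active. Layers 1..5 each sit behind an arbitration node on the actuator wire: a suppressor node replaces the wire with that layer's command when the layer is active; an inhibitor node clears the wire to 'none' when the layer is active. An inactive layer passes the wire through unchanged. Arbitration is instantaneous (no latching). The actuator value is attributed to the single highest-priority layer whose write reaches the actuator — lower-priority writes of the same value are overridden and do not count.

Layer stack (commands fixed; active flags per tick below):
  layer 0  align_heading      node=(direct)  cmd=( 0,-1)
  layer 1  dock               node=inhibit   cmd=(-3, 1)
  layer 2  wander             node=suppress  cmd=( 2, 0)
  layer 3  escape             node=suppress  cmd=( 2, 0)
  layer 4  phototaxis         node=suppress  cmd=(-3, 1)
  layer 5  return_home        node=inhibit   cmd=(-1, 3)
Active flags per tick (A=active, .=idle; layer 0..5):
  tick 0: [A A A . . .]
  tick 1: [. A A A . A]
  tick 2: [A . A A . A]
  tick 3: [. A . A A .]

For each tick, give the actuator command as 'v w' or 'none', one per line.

2 0
none
none
-3 1

tick 0:
  layer 0 (align_heading) active — direct: (0, -1)
  layer 1 (dock) active — inhibits: none
  layer 2 (wander) active — suppresses: (2, 0)
  layer 3 (escape) idle — unchanged: (2, 0)
  layer 4 (phototaxis) idle — unchanged: (2, 0)
  layer 5 (return_home) idle — unchanged: (2, 0)
  → actuator (2, 0)
tick 1:
  layer 0 (align_heading) idle — none
  layer 1 (dock) active — inhibits: none
  layer 2 (wander) active — suppresses: (2, 0)
  layer 3 (escape) active — suppresses: (2, 0)
  layer 4 (phototaxis) idle — unchanged: (2, 0)
  layer 5 (return_home) active — inhibits: none
  → actuator none
tick 2:
  layer 0 (align_heading) active — direct: (0, -1)
  layer 1 (dock) idle — unchanged: (0, -1)
  layer 2 (wander) active — suppresses: (2, 0)
  layer 3 (escape) active — suppresses: (2, 0)
  layer 4 (phototaxis) idle — unchanged: (2, 0)
  layer 5 (return_home) active — inhibits: none
  → actuator none
tick 3:
  layer 0 (align_heading) idle — none
  layer 1 (dock) active — inhibits: none
  layer 2 (wander) idle — unchanged: none
  layer 3 (escape) active — suppresses: (2, 0)
  layer 4 (phototaxis) active — suppresses: (-3, 1)
  layer 5 (return_home) idle — unchanged: (-3, 1)
  → actuator (-3, 1)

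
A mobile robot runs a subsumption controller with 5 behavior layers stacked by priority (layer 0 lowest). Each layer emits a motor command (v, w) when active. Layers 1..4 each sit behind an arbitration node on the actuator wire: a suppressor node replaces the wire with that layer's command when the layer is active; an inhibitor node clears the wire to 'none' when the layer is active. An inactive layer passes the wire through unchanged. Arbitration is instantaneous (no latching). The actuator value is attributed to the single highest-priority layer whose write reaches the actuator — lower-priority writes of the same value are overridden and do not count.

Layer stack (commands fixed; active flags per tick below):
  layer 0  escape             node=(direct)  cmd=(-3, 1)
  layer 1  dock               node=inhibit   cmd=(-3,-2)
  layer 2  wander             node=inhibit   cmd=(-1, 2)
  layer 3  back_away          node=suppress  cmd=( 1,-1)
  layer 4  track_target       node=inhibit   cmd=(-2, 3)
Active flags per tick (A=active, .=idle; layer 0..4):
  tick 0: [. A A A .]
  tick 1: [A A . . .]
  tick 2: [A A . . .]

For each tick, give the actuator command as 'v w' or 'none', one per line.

tick 0:
  L0 escape: idle → wire = none
  L1 dock: active, inhibitor → wire = none
  L2 wander: active, inhibitor → wire = none
  L3 back_away: active, suppressor → wire = (1, -1)
  L4 track_target: idle → wire stays (1, -1)
  actuator = (1, -1)
tick 1:
  L0 escape: active, feeds wire = (-3, 1)
  L1 dock: active, inhibitor → wire = none
  L2 wander: idle → wire stays none
  L3 back_away: idle → wire stays none
  L4 track_target: idle → wire stays none
  actuator = none
tick 2:
  L0 escape: active, feeds wire = (-3, 1)
  L1 dock: active, inhibitor → wire = none
  L2 wander: idle → wire stays none
  L3 back_away: idle → wire stays none
  L4 track_target: idle → wire stays none
  actuator = none

1 -1
none
none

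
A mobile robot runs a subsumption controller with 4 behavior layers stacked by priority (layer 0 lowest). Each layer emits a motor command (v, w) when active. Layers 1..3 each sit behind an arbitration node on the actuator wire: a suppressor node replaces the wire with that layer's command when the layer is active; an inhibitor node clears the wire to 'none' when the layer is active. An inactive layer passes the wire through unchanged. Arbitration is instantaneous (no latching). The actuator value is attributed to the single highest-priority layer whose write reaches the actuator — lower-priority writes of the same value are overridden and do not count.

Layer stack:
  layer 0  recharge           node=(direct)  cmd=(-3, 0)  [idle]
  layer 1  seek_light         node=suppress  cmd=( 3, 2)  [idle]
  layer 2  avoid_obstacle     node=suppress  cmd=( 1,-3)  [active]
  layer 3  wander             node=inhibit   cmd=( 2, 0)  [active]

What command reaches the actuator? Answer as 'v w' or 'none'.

L0 recharge: idle → wire = none
L1 seek_light: idle → wire stays none
L2 avoid_obstacle: active, suppressor → wire = (1, -3)
L3 wander: active, inhibitor → wire = none
actuator = none

none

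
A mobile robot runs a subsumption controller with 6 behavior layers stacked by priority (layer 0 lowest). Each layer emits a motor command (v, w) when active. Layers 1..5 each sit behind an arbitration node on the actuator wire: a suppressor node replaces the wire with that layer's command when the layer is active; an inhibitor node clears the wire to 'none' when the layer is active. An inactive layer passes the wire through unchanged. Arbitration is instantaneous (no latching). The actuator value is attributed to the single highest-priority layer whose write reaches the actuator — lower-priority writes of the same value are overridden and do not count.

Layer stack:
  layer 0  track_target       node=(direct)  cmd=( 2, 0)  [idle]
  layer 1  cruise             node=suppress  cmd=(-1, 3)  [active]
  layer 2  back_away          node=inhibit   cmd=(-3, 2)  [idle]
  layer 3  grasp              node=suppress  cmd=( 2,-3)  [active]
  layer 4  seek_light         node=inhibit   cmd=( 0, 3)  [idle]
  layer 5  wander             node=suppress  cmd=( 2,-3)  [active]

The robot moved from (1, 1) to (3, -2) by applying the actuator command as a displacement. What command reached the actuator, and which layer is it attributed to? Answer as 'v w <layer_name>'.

2 -3 wander

displacement = (3, -2) − (1, 1) = (2, -3)
L0 track_target: idle → wire = none
L1 cruise: active, suppressor → wire = (-1, 3)
L2 back_away: idle → wire stays (-1, 3)
L3 grasp: active, suppressor → wire = (2, -3)
L4 seek_light: idle → wire stays (2, -3)
L5 wander: active, suppressor → wire = (2, -3)
actuator = (2, -3) — from layer 5 (wander)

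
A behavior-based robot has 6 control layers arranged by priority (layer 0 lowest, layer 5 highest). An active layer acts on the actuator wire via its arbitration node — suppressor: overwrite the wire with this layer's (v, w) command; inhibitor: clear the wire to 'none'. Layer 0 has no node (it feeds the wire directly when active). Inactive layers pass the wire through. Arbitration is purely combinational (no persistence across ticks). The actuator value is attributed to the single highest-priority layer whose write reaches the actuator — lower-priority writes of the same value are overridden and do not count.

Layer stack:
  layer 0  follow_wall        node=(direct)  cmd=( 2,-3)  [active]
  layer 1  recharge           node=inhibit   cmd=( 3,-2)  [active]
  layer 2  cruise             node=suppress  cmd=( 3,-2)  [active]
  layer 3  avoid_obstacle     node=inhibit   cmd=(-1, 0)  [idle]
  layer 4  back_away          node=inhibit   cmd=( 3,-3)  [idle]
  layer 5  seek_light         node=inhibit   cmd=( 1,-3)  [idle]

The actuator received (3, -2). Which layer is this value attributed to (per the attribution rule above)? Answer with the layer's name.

[0] follow_wall on; wire := (2, -3)
[1] recharge on (inhibit); wire := none
[2] cruise on (suppress); wire := (3, -2)
[3] avoid_obstacle off; pass (3, -2)
[4] back_away off; pass (3, -2)
[5] seek_light off; pass (3, -2)
output (3, -2)
last writer: layer 2 = cruise

cruise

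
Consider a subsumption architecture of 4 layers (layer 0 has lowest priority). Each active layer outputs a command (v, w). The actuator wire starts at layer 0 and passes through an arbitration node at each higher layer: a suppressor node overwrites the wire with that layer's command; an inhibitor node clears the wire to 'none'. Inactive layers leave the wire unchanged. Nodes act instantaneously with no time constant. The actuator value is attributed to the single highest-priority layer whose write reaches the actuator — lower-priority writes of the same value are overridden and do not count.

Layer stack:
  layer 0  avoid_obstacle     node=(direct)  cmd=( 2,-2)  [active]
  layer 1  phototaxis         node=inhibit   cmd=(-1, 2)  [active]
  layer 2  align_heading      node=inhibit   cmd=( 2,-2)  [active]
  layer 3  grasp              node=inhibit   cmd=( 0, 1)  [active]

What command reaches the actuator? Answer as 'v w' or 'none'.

none

[0] avoid_obstacle on; wire := (2, -2)
[1] phototaxis on (inhibit); wire := none
[2] align_heading on (inhibit); wire := none
[3] grasp on (inhibit); wire := none
output none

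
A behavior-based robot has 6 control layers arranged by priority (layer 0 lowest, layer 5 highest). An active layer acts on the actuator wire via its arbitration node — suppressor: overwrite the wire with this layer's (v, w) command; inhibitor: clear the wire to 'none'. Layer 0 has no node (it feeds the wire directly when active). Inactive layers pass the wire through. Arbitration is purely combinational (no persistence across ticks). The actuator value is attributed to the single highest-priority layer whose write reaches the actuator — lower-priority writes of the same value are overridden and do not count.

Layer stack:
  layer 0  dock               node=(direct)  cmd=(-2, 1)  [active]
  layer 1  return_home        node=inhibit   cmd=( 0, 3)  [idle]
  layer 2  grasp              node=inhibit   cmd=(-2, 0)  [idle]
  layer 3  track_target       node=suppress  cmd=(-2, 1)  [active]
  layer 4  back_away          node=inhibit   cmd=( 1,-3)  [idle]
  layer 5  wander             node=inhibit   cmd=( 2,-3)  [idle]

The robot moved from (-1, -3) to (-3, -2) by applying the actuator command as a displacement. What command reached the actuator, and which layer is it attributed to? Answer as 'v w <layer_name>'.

displacement = (-3, -2) − (-1, -3) = (-2, 1)
[0] dock on; wire := (-2, 1)
[1] return_home off; pass (-2, 1)
[2] grasp off; pass (-2, 1)
[3] track_target on (suppress); wire := (-2, 1)
[4] back_away off; pass (-2, 1)
[5] wander off; pass (-2, 1)
output (-2, 1) — from layer 3 (track_target)

-2 1 track_target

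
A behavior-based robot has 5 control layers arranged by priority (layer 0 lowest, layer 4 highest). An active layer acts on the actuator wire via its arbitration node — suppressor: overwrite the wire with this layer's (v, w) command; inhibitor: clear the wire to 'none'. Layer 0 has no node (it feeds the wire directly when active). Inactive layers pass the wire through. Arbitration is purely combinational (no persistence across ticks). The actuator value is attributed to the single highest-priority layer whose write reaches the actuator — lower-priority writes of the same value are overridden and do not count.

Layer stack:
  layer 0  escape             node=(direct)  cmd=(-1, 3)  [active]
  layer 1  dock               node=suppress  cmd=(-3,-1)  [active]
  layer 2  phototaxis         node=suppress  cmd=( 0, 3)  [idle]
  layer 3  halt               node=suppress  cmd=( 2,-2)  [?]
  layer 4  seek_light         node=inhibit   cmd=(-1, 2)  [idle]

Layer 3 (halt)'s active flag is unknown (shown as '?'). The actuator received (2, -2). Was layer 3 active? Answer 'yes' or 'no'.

If layer 3 is active=yes:
  actuator would be (2, -2)
If layer 3 is active=no:
  actuator would be (-3, -1)
Observed (2, -2), so layer 3 was active.

yes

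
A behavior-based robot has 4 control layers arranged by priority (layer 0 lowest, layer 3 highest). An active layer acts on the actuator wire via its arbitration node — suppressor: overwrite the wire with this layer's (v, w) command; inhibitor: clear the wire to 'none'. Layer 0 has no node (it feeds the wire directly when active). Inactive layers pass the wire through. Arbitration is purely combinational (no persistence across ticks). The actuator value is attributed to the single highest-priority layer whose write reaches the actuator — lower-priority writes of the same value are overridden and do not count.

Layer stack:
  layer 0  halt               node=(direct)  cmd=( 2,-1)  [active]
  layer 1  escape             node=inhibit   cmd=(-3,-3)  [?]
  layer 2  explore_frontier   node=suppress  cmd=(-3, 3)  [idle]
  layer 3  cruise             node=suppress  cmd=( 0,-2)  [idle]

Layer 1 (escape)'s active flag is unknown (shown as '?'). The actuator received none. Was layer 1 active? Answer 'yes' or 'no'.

If layer 1 is active=yes:
  actuator would be none
If layer 1 is active=no:
  actuator would be (2, -1)
Observed none, so layer 1 was active.

yes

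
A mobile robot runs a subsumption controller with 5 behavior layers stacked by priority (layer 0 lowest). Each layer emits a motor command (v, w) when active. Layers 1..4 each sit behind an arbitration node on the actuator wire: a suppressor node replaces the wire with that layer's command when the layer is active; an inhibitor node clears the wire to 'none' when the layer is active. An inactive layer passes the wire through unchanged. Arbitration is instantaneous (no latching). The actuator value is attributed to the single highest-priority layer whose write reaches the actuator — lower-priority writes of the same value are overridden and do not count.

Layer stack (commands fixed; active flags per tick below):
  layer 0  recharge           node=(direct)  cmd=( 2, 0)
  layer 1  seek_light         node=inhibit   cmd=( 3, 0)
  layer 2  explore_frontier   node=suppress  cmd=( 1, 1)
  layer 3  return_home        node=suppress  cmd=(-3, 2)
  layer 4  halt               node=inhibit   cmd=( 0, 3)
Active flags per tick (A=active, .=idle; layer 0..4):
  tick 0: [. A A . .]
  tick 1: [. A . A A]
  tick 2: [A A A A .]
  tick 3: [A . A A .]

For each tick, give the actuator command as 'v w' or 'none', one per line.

tick 0:
  layer 0 (recharge) idle — none
  layer 1 (seek_light) active — inhibits: none
  layer 2 (explore_frontier) active — suppresses: (1, 1)
  layer 3 (return_home) idle — unchanged: (1, 1)
  layer 4 (halt) idle — unchanged: (1, 1)
  → actuator (1, 1)
tick 1:
  layer 0 (recharge) idle — none
  layer 1 (seek_light) active — inhibits: none
  layer 2 (explore_frontier) idle — unchanged: none
  layer 3 (return_home) active — suppresses: (-3, 2)
  layer 4 (halt) active — inhibits: none
  → actuator none
tick 2:
  layer 0 (recharge) active — direct: (2, 0)
  layer 1 (seek_light) active — inhibits: none
  layer 2 (explore_frontier) active — suppresses: (1, 1)
  layer 3 (return_home) active — suppresses: (-3, 2)
  layer 4 (halt) idle — unchanged: (-3, 2)
  → actuator (-3, 2)
tick 3:
  layer 0 (recharge) active — direct: (2, 0)
  layer 1 (seek_light) idle — unchanged: (2, 0)
  layer 2 (explore_frontier) active — suppresses: (1, 1)
  layer 3 (return_home) active — suppresses: (-3, 2)
  layer 4 (halt) idle — unchanged: (-3, 2)
  → actuator (-3, 2)

1 1
none
-3 2
-3 2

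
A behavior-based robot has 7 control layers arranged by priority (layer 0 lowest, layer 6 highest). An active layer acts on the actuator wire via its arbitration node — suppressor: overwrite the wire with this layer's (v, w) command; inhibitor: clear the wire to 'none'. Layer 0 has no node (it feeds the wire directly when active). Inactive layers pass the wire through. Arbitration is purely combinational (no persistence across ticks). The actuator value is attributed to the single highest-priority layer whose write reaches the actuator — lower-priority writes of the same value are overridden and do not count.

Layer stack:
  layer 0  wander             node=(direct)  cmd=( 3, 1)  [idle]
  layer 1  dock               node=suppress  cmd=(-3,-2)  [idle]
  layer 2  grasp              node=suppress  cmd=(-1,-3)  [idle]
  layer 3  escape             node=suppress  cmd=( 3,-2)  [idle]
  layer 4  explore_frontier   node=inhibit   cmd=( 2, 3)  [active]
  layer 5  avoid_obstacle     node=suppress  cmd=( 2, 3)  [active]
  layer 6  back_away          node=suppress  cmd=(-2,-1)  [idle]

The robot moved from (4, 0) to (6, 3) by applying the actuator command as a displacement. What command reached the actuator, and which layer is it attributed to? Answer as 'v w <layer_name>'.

2 3 avoid_obstacle

displacement = (6, 3) − (4, 0) = (2, 3)
[0] wander off; wire := none
[1] dock off; pass none
[2] grasp off; pass none
[3] escape off; pass none
[4] explore_frontier on (inhibit); wire := none
[5] avoid_obstacle on (suppress); wire := (2, 3)
[6] back_away off; pass (2, 3)
output (2, 3) — from layer 5 (avoid_obstacle)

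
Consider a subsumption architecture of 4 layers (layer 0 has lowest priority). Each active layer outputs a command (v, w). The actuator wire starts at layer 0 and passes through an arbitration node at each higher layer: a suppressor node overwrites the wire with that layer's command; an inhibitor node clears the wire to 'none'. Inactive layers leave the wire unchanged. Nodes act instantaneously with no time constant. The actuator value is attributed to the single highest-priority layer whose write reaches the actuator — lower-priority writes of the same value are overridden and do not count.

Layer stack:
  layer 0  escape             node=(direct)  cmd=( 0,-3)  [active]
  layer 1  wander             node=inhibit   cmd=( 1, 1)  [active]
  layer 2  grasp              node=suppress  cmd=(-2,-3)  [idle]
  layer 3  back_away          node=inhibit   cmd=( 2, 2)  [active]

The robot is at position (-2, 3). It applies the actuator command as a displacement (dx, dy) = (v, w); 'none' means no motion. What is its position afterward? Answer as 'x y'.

-2 3

L0 escape: active, feeds wire = (0, -3)
L1 wander: active, inhibitor → wire = none
L2 grasp: idle → wire stays none
L3 back_away: active, inhibitor → wire = none
actuator = none
position: (-2, 3) + none = (-2, 3)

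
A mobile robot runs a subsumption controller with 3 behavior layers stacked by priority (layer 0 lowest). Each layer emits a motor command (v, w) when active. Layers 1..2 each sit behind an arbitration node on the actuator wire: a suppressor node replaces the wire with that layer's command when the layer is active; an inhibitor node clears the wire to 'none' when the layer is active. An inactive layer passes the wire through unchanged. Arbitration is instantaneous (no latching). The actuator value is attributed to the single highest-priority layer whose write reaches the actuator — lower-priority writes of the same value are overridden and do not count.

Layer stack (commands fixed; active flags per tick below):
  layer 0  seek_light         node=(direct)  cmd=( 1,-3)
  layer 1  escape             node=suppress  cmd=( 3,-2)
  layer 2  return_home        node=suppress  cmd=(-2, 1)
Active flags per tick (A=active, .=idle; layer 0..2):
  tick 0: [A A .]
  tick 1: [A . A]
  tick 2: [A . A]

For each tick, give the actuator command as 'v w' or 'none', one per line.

tick 0:
  layer 0 (seek_light) active — direct: (1, -3)
  layer 1 (escape) active — suppresses: (3, -2)
  layer 2 (return_home) idle — unchanged: (3, -2)
  → actuator (3, -2)
tick 1:
  layer 0 (seek_light) active — direct: (1, -3)
  layer 1 (escape) idle — unchanged: (1, -3)
  layer 2 (return_home) active — suppresses: (-2, 1)
  → actuator (-2, 1)
tick 2:
  layer 0 (seek_light) active — direct: (1, -3)
  layer 1 (escape) idle — unchanged: (1, -3)
  layer 2 (return_home) active — suppresses: (-2, 1)
  → actuator (-2, 1)

3 -2
-2 1
-2 1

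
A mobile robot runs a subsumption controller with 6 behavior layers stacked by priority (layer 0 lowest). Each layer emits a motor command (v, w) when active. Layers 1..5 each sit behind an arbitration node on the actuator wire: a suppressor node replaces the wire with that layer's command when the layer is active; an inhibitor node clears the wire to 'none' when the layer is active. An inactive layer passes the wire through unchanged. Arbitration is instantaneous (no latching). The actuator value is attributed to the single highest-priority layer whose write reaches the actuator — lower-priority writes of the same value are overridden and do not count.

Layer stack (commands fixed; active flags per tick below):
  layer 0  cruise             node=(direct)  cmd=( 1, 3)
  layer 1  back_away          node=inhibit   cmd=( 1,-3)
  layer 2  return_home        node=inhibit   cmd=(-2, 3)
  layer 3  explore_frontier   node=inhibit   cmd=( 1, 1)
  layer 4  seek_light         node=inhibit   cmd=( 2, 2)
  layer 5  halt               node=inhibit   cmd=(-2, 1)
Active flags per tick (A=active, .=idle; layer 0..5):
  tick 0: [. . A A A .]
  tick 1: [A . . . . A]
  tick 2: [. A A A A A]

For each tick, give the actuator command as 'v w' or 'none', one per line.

tick 0:
  layer 0 (cruise) idle — none
  layer 1 (back_away) idle — unchanged: none
  layer 2 (return_home) active — inhibits: none
  layer 3 (explore_frontier) active — inhibits: none
  layer 4 (seek_light) active — inhibits: none
  layer 5 (halt) idle — unchanged: none
  → actuator none
tick 1:
  layer 0 (cruise) active — direct: (1, 3)
  layer 1 (back_away) idle — unchanged: (1, 3)
  layer 2 (return_home) idle — unchanged: (1, 3)
  layer 3 (explore_frontier) idle — unchanged: (1, 3)
  layer 4 (seek_light) idle — unchanged: (1, 3)
  layer 5 (halt) active — inhibits: none
  → actuator none
tick 2:
  layer 0 (cruise) idle — none
  layer 1 (back_away) active — inhibits: none
  layer 2 (return_home) active — inhibits: none
  layer 3 (explore_frontier) active — inhibits: none
  layer 4 (seek_light) active — inhibits: none
  layer 5 (halt) active — inhibits: none
  → actuator none

none
none
none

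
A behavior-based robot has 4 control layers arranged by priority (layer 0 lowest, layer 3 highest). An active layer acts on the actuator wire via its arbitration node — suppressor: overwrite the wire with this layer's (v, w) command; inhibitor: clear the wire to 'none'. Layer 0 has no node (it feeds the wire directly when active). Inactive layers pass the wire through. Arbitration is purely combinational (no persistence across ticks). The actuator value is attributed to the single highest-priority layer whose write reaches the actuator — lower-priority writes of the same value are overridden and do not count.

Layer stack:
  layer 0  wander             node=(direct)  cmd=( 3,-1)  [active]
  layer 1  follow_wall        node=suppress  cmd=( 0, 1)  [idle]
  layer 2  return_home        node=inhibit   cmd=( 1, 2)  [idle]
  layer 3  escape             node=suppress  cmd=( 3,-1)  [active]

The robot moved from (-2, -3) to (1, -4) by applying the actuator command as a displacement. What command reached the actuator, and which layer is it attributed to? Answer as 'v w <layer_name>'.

3 -1 escape

displacement = (1, -4) − (-2, -3) = (3, -1)
L0 wander: active, feeds wire = (3, -1)
L1 follow_wall: idle → wire stays (3, -1)
L2 return_home: idle → wire stays (3, -1)
L3 escape: active, suppressor → wire = (3, -1)
actuator = (3, -1) — from layer 3 (escape)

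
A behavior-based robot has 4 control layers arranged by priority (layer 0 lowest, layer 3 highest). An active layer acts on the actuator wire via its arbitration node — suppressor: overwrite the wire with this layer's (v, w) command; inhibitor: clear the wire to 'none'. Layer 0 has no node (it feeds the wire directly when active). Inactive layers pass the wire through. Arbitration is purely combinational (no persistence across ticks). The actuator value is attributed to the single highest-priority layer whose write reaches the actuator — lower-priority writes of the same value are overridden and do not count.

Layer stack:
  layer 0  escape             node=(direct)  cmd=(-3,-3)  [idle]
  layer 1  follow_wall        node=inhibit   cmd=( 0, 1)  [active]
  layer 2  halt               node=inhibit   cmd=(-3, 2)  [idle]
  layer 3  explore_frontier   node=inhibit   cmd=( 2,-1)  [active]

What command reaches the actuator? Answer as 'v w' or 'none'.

[0] escape off; wire := none
[1] follow_wall on (inhibit); wire := none
[2] halt off; pass none
[3] explore_frontier on (inhibit); wire := none
output none

none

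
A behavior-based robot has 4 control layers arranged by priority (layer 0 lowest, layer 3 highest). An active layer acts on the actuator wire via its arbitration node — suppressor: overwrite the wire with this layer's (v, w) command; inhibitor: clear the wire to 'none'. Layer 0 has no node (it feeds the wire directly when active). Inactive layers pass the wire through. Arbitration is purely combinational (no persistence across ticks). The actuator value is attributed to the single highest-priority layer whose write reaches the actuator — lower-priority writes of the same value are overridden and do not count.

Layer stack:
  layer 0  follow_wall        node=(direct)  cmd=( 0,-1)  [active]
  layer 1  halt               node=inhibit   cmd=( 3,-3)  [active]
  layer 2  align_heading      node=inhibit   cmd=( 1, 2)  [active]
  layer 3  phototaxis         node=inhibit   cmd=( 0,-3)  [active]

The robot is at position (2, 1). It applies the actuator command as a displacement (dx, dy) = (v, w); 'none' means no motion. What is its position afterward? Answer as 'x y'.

2 1

layer 0 (follow_wall) active — direct: (0, -1)
layer 1 (halt) active — inhibits: none
layer 2 (align_heading) active — inhibits: none
layer 3 (phototaxis) active — inhibits: none
→ actuator none
position: (2, 1) + none = (2, 1)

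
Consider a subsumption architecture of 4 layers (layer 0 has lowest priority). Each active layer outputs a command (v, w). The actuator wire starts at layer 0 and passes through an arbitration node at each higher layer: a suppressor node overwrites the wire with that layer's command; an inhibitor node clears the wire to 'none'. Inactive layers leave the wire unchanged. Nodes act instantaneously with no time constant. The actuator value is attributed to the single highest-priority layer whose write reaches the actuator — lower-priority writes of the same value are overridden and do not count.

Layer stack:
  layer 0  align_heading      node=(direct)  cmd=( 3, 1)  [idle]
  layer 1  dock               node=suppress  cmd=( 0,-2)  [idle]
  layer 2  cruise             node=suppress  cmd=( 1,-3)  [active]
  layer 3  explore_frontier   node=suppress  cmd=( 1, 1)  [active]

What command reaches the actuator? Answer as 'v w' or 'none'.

layer 0 (align_heading) idle — none
layer 1 (dock) idle — unchanged: none
layer 2 (cruise) active — suppresses: (1, -3)
layer 3 (explore_frontier) active — suppresses: (1, 1)
→ actuator (1, 1)

1 1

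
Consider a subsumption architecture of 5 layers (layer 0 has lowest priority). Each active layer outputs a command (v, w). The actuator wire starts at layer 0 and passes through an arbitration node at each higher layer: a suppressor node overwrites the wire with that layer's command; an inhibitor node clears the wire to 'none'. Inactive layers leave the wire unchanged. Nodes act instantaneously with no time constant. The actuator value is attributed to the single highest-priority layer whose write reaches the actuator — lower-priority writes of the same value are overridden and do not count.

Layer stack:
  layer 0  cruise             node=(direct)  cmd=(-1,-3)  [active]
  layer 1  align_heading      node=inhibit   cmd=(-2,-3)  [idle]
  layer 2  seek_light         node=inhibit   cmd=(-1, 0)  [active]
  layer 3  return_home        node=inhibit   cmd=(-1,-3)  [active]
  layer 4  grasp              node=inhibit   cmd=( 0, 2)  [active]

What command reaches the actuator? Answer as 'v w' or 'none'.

layer 0 (cruise) active — direct: (-1, -3)
layer 1 (align_heading) idle — unchanged: (-1, -3)
layer 2 (seek_light) active — inhibits: none
layer 3 (return_home) active — inhibits: none
layer 4 (grasp) active — inhibits: none
→ actuator none

none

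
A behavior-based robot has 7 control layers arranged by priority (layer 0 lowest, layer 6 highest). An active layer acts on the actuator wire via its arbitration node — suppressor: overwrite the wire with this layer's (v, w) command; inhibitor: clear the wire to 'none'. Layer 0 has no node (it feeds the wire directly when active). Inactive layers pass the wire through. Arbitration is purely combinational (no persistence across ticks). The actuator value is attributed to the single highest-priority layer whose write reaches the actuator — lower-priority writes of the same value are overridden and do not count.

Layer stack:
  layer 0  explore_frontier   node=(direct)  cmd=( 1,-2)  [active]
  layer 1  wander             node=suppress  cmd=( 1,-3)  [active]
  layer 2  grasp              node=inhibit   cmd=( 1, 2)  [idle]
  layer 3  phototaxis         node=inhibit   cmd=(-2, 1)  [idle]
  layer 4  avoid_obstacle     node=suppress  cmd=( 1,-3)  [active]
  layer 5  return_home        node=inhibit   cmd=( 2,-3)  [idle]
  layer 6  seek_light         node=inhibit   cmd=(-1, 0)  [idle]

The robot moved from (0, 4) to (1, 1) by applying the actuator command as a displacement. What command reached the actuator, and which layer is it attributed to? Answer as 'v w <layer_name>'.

displacement = (1, 1) − (0, 4) = (1, -3)
layer 0 (explore_frontier) active — direct: (1, -2)
layer 1 (wander) active — suppresses: (1, -3)
layer 2 (grasp) idle — unchanged: (1, -3)
layer 3 (phototaxis) idle — unchanged: (1, -3)
layer 4 (avoid_obstacle) active — suppresses: (1, -3)
layer 5 (return_home) idle — unchanged: (1, -3)
layer 6 (seek_light) idle — unchanged: (1, -3)
→ actuator (1, -3) — from layer 4 (avoid_obstacle)

1 -3 avoid_obstacle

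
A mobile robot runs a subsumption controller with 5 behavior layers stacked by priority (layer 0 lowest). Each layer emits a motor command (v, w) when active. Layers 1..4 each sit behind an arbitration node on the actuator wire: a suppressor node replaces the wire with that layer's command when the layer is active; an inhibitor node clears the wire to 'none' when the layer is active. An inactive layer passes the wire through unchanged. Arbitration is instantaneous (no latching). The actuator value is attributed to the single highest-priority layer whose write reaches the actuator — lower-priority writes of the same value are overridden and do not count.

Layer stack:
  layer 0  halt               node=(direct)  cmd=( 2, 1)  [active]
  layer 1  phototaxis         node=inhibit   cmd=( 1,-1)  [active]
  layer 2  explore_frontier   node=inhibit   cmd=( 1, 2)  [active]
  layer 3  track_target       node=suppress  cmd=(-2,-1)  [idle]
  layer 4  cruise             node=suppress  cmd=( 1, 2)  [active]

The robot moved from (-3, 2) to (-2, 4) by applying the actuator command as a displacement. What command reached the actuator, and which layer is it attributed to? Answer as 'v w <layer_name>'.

1 2 cruise

displacement = (-2, 4) − (-3, 2) = (1, 2)
layer 0 (halt) active — direct: (2, 1)
layer 1 (phototaxis) active — inhibits: none
layer 2 (explore_frontier) active — inhibits: none
layer 3 (track_target) idle — unchanged: none
layer 4 (cruise) active — suppresses: (1, 2)
→ actuator (1, 2) — from layer 4 (cruise)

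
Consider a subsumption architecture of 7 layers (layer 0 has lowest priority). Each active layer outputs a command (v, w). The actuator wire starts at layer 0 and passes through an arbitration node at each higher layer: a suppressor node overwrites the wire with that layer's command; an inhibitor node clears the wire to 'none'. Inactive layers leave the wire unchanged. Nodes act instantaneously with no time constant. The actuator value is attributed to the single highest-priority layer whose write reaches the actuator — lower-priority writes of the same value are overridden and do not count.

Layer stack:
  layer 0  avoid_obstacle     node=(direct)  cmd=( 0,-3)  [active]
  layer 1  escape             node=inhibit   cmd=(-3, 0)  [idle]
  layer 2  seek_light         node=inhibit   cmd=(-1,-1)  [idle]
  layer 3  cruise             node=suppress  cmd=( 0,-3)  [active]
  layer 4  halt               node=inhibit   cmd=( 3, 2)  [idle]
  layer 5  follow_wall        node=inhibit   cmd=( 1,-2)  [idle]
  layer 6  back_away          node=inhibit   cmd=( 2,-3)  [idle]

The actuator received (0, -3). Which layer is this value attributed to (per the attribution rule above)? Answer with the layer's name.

L0 avoid_obstacle: active, feeds wire = (0, -3)
L1 escape: idle → wire stays (0, -3)
L2 seek_light: idle → wire stays (0, -3)
L3 cruise: active, suppressor → wire = (0, -3)
L4 halt: idle → wire stays (0, -3)
L5 follow_wall: idle → wire stays (0, -3)
L6 back_away: idle → wire stays (0, -3)
actuator = (0, -3)
last writer: layer 3 = cruise

cruise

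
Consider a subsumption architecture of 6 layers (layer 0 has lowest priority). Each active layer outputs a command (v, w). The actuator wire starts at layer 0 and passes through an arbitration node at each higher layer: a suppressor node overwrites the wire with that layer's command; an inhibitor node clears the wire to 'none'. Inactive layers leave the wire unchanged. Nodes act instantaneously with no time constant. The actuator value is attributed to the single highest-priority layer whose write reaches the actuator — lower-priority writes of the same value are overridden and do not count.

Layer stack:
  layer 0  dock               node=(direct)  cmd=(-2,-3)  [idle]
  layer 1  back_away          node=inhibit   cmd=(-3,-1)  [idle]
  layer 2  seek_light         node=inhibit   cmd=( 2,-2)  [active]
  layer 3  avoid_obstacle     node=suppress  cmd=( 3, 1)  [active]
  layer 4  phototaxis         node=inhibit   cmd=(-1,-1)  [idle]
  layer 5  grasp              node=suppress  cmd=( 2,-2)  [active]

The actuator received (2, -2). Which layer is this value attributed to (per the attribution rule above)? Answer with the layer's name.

grasp

[0] dock off; wire := none
[1] back_away off; pass none
[2] seek_light on (inhibit); wire := none
[3] avoid_obstacle on (suppress); wire := (3, 1)
[4] phototaxis off; pass (3, 1)
[5] grasp on (suppress); wire := (2, -2)
output (2, -2)
last writer: layer 5 = grasp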